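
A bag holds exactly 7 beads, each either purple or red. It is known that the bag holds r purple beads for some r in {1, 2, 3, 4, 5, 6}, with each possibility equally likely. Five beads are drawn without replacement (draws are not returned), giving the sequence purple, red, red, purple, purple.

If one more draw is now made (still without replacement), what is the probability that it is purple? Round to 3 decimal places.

0.571

The likelihood of the observed sequence under each hypothesis: P(data | r = 1) = (1/7)(6/6)(5/5)(0/4) = 0; P(data | r = 2) = (2/7)(5/6)(4/5)(1/4)(0/3) = 0; P(data | r = 3) = (3/7)(4/6)(3/5)(2/4)(1/3) = 1/35; P(data | r = 4) = (4/7)(3/6)(2/5)(3/4)(2/3) = 2/35; P(data | r = 5) = (5/7)(2/6)(1/5)(4/4)(3/3) = 1/21; P(data | r = 6) = (6/7)(1/6)(0/5) = 0.
Weighting by the prior gives 1/6 · 0 = 0, 1/6 · 0 = 0, 1/6 · 1/35 = 1/210, 1/6 · 2/35 = 1/105, 1/6 · 1/21 = 1/126, 1/6 · 0 = 0; with total 1/45.
The posterior is then P(r = 1 | data) = 0, P(r = 2 | data) = 0, P(r = 3 | data) = 3/14, P(r = 4 | data) = 3/7, P(r = 5 | data) = 5/14, P(r = 6 | data) = 0.
So P(purple next | data) = Σ P(purple next | H) P(H | data) = (0)(3/14) + (1/2)(3/7) + (1)(5/14) = 4/7.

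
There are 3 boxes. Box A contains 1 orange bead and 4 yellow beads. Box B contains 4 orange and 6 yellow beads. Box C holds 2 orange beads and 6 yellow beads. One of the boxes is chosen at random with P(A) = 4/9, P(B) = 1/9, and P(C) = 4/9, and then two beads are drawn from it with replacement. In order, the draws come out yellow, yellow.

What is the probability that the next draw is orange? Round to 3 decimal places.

Compute the likelihood of the observed sequence for each case: P(data | box A) = (4/5)(4/5) = 16/25; P(data | box B) = (6/10)(6/10) = 9/25; P(data | box C) = (6/8)(6/8) = 9/16.
Multiplying each by its prior: 4/9 · 16/25 = 64/225, 1/9 · 9/25 = 1/25, 4/9 · 9/16 = 1/4; these sum to 517/900.
Normalising, the posterior is P(box A | data) = 0.49516, P(box B | data) = 0.069632, P(box C | data) = 0.4352.
The predictive probability is P(orange next | data) = (1/5)(0.49516) + (2/5)(0.069632) + (1/4)(0.4352) = 0.23569.

0.236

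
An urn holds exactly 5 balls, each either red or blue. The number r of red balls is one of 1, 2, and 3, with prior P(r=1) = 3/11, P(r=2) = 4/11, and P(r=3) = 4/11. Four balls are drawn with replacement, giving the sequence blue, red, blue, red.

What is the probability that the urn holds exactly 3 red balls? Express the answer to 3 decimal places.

0.429

Compute the likelihood of the observed sequence for each case: P(data | r = 1) = (4/5)(1/5)(4/5)(1/5) = 0.0256; P(data | r = 2) = (3/5)(2/5)(3/5)(2/5) = 0.0576; P(data | r = 3) = (2/5)(3/5)(2/5)(3/5) = 0.0576.
Multiplying each by its prior: 3/11 · 0.0256 = 0.0069818, 4/11 · 0.0576 = 0.020945, 4/11 · 0.0576 = 0.020945; with total 0.048873.
Hence P(r = 3 | data) = (0.020945) / (0.048873) = 0.42857.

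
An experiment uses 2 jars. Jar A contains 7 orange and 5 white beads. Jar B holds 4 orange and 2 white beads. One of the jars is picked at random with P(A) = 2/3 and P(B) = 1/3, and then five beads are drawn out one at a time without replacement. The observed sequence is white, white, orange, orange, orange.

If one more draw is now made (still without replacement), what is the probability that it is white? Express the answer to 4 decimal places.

0.2443

For each hypothesis, P(data | H) works out to: P(data | jar A) = (5/12)(4/11)(7/10)(6/9)(5/8) = 0.044192; P(data | jar B) = (2/6)(1/5)(4/4)(3/3)(2/2) = 0.066667.
Weighting by the prior gives 2/3 · 0.044192 = 0.029461, 1/3 · 0.066667 = 0.022222; summing to 0.051684.
The posterior is then P(jar A | data) = 0.57003, P(jar B | data) = 0.42997.
The predictive probability is P(white next | data) = (3/7)(0.57003) + (0)(0.42997) = 0.2443.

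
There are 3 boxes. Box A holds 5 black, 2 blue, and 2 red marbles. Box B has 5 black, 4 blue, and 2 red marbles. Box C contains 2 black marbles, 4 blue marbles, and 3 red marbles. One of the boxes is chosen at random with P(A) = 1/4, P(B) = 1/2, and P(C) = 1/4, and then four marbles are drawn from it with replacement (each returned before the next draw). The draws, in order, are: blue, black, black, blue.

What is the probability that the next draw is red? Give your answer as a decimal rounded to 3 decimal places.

0.208

Compute the likelihood of the observed sequence for each case: P(data | box A) = (2/9)(5/9)(5/9)(2/9) = 0.015242; P(data | box B) = (4/11)(5/11)(5/11)(4/11) = 0.027321; P(data | box C) = (4/9)(2/9)(2/9)(4/9) = 0.0097546.
Multiplying each by its prior: 1/4 · 0.015242 = 0.0038104, 1/2 · 0.027321 = 0.01366, 1/4 · 0.0097546 = 0.0024387; these sum to 0.019909.
Normalising, the posterior is P(box A | data) = 0.19139, P(box B | data) = 0.68612, P(box C | data) = 0.12249.
The predictive probability is P(red next | data) = (2/9)(0.19139) + (2/11)(0.68612) + (1/3)(0.12249) = 0.20811.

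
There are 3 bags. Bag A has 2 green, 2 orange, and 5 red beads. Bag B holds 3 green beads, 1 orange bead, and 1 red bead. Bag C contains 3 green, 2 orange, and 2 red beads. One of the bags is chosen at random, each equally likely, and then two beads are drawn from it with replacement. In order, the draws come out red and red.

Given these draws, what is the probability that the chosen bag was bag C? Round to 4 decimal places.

0.1897

Under each hypothesis, the probability of the observed sequence is: P(data | bag A) = (5/9)(5/9) = 0.30864; P(data | bag B) = (1/5)(1/5) = 0.04; P(data | bag C) = (2/7)(2/7) = 0.081633.
Weighting by the prior gives 1/3 · 0.30864 = 0.10288, 1/3 · 0.04 = 0.013333, 1/3 · 0.081633 = 0.027211; summing to 0.14342.
By Bayes' rule, P(bag C | data) = (0.027211) / (0.14342) = 0.18972.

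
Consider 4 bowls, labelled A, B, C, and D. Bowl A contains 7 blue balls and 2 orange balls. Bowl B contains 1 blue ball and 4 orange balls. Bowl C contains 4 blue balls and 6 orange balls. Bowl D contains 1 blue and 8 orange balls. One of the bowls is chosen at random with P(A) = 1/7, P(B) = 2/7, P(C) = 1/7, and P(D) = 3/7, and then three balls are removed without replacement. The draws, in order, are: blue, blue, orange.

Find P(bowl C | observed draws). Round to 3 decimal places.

Under each hypothesis, the probability of the observed sequence is: P(data | bowl A) = (7/9)(6/8)(2/7) = 1/6; P(data | bowl B) = (1/5)(0/4) = 0; P(data | bowl C) = (4/10)(3/9)(6/8) = 1/10; P(data | bowl D) = (1/9)(0/8) = 0.
Multiplying each by its prior: 1/7 · 1/6 = 1/42, 2/7 · 0 = 0, 1/7 · 1/10 = 1/70, 3/7 · 0 = 0; these sum to 4/105.
So P(bowl C | data) = (1/70) / (4/105) = 3/8.

0.375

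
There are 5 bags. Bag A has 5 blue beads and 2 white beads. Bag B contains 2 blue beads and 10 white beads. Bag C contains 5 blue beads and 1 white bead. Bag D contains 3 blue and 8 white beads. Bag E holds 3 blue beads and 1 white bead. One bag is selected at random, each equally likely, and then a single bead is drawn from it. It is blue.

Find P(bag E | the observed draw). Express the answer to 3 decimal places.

The likelihood of this draw under each hypothesis: P(data | bag A) = (5/7) = 0.71429; P(data | bag B) = (2/12) = 0.16667; P(data | bag C) = (5/6) = 0.83333; P(data | bag D) = (3/11) = 0.27273; P(data | bag E) = (3/4) = 0.75.
Multiplying each by its prior: 1/5 · 0.71429 = 0.14286, 1/5 · 0.16667 = 0.033333, 1/5 · 0.83333 = 0.16667, 1/5 · 0.27273 = 0.054545, 1/5 · 0.75 = 0.15; these sum to 0.5474.
So P(bag E | data) = (0.15) / (0.5474) = 0.27402.

0.274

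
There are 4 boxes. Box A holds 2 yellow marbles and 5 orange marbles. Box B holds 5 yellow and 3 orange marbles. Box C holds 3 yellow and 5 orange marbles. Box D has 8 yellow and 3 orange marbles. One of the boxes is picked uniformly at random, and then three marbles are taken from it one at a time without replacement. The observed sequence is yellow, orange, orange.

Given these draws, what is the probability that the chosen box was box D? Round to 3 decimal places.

Under each hypothesis, the probability of the observed sequence is: P(data | box A) = (2/7)(5/6)(4/5) = 0.19048; P(data | box B) = (5/8)(3/7)(2/6) = 0.089286; P(data | box C) = (3/8)(5/7)(4/6) = 0.17857; P(data | box D) = (8/11)(3/10)(2/9) = 0.048485.
The prior-weighted likelihoods are 1/4 · 0.19048 = 0.047619, 1/4 · 0.089286 = 0.022321, 1/4 · 0.17857 = 0.044643, 1/4 · 0.048485 = 0.012121; with total 0.1267.
Hence P(box D | data) = (0.012121) / (0.1267) = 0.095665.

0.096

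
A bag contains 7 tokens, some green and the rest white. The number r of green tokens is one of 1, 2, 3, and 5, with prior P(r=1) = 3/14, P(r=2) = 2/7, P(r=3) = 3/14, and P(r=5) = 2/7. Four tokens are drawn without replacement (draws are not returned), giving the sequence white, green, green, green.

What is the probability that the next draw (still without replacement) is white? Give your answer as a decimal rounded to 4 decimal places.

Compute the likelihood of the observed sequence for each case: P(data | r = 1) = (6/7)(1/6)(0/5) = 0; P(data | r = 2) = (5/7)(2/6)(1/5)(0/4) = 0; P(data | r = 3) = (4/7)(3/6)(2/5)(1/4) = 1/35; P(data | r = 5) = (2/7)(5/6)(4/5)(3/4) = 1/7.
The prior-weighted likelihoods are 3/14 · 0 = 0, 2/7 · 0 = 0, 3/14 · 1/35 = 3/490, 2/7 · 1/7 = 2/49; summing to 23/490.
Normalising, the posterior is P(r = 1 | data) = 0, P(r = 2 | data) = 0, P(r = 3 | data) = 3/23, P(r = 5 | data) = 20/23.
The predictive probability is P(white next | data) = (1)(3/23) + (1/3)(20/23) = 29/69.

0.4203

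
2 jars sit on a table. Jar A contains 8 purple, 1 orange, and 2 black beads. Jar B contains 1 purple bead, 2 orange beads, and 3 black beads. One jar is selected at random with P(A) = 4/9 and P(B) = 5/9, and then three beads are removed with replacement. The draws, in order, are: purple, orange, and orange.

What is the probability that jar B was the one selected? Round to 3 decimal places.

The likelihood of the observed sequence under each hypothesis: P(data | jar A) = (8/11)(1/11)(1/11) = 0.0060105; P(data | jar B) = (1/6)(2/6)(2/6) = 0.018519.
Multiplying each by its prior: 4/9 · 0.0060105 = 0.0026713, 5/9 · 0.018519 = 0.010288; these sum to 0.012959.
By Bayes' rule, P(jar B | data) = (0.010288) / (0.012959) = 0.79387.

0.794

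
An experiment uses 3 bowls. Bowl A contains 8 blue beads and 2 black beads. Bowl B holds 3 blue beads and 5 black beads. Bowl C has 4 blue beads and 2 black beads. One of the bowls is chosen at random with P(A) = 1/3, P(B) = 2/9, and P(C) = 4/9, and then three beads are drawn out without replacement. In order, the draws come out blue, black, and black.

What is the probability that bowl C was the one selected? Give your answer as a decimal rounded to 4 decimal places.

0.3862

For each hypothesis, P(data | H) works out to: P(data | bowl A) = (8/10)(2/9)(1/8) = 1/45; P(data | bowl B) = (3/8)(5/7)(4/6) = 5/28; P(data | bowl C) = (4/6)(2/5)(1/4) = 1/15.
Multiplying each by its prior: 1/3 · 1/45 = 1/135, 2/9 · 5/28 = 5/126, 4/9 · 1/15 = 4/135; with total 29/378.
By Bayes' rule, P(bowl C | data) = (4/135) / (29/378) = 56/145.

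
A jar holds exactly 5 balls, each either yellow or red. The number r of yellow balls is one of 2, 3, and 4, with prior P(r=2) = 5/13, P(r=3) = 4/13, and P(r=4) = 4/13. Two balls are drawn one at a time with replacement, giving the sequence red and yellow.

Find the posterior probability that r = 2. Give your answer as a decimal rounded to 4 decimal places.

Under each hypothesis, the probability of the observed sequence is: P(data | r = 2) = (3/5)(2/5) = 6/25; P(data | r = 3) = (2/5)(3/5) = 6/25; P(data | r = 4) = (1/5)(4/5) = 4/25.
Multiplying each by its prior: 5/13 · 6/25 = 6/65, 4/13 · 6/25 = 24/325, 4/13 · 4/25 = 16/325; with total 14/65.
By Bayes' rule, P(r = 2 | data) = (6/65) / (14/65) = 3/7.

0.4286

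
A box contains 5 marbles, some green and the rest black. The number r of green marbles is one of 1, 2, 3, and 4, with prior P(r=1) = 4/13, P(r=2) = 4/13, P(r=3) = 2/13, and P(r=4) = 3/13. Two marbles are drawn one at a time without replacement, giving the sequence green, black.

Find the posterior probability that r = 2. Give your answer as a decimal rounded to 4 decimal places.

0.3750

Compute the likelihood of the observed sequence for each case: P(data | r = 1) = (1/5)(4/4) = 1/5; P(data | r = 2) = (2/5)(3/4) = 3/10; P(data | r = 3) = (3/5)(2/4) = 3/10; P(data | r = 4) = (4/5)(1/4) = 1/5.
The prior-weighted likelihoods are 4/13 · 1/5 = 4/65, 4/13 · 3/10 = 6/65, 2/13 · 3/10 = 3/65, 3/13 · 1/5 = 3/65; with total 16/65.
By Bayes' rule, P(r = 2 | data) = (6/65) / (16/65) = 3/8.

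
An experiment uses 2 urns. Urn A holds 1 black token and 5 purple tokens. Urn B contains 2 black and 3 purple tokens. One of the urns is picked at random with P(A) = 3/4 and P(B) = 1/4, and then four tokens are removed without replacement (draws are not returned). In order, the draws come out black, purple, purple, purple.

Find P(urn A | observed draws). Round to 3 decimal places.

0.833

Compute the likelihood of the observed sequence for each case: P(data | urn A) = (1/6)(5/5)(4/4)(3/3) = 1/6; P(data | urn B) = (2/5)(3/4)(2/3)(1/2) = 1/10.
Weighting by the prior gives 3/4 · 1/6 = 1/8, 1/4 · 1/10 = 1/40; these sum to 3/20.
By Bayes' rule, P(urn A | data) = (1/8) / (3/20) = 5/6.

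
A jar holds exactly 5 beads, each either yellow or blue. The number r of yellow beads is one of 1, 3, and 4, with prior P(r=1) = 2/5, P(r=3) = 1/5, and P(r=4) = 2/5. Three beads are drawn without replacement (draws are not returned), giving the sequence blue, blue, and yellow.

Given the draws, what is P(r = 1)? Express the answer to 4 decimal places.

Compute the likelihood of the observed sequence for each case: P(data | r = 1) = (4/5)(3/4)(1/3) = 1/5; P(data | r = 3) = (2/5)(1/4)(3/3) = 1/10; P(data | r = 4) = (1/5)(0/4) = 0.
Multiplying each by its prior: 2/5 · 1/5 = 2/25, 1/5 · 1/10 = 1/50, 2/5 · 0 = 0; with total 1/10.
So P(r = 1 | data) = (2/25) / (1/10) = 4/5.

0.8000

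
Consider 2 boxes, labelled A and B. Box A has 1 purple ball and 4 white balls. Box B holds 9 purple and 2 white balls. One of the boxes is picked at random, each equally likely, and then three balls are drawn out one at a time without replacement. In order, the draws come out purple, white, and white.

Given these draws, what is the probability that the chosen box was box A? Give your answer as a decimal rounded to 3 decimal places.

Compute the likelihood of the observed sequence for each case: P(data | box A) = (1/5)(4/4)(3/3) = 1/5; P(data | box B) = (9/11)(2/10)(1/9) = 1/55.
Multiplying each by its prior: 1/2 · 1/5 = 1/10, 1/2 · 1/55 = 1/110; summing to 6/55.
So P(box A | data) = (1/10) / (6/55) = 11/12.

0.917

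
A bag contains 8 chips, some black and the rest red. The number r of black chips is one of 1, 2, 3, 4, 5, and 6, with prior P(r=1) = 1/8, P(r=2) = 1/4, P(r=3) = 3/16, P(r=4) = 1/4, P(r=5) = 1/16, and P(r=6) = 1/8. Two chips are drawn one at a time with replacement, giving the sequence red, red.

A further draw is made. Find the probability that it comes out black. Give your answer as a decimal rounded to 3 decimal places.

Compute the likelihood of the observed sequence for each case: P(data | r = 1) = (7/8)(7/8) = 0.76562; P(data | r = 2) = (6/8)(6/8) = 0.5625; P(data | r = 3) = (5/8)(5/8) = 0.39062; P(data | r = 4) = (4/8)(4/8) = 0.25; P(data | r = 5) = (3/8)(3/8) = 0.14062; P(data | r = 6) = (2/8)(2/8) = 0.0625.
Weighting by the prior gives 1/8 · 0.76562 = 0.095703, 1/4 · 0.5625 = 0.14062, 3/16 · 0.39062 = 0.073242, 1/4 · 0.25 = 0.0625, 1/16 · 0.14062 = 0.0087891, 1/8 · 0.0625 = 0.0078125; with total 0.38867.
Dividing through by the total gives posterior P(r = 1 | data) = 0.24623, P(r = 2 | data) = 0.36181, P(r = 3 | data) = 0.18844, P(r = 4 | data) = 0.1608, P(r = 5 | data) = 0.022613, P(r = 6 | data) = 0.020101.
Averaging over the posterior, P(black next | data) = (1/8)(0.24623) + (1/4)(0.36181) + (3/8)(0.18844) + (1/2)(0.1608) + (5/8)(0.022613) + (3/4)(0.020101) = 0.30151.

0.302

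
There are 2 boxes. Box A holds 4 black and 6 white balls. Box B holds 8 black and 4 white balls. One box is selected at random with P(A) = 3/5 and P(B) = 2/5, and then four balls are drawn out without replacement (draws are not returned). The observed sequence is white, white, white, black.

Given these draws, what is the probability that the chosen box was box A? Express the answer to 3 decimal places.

0.898

Compute the likelihood of the observed sequence for each case: P(data | box A) = (6/10)(5/9)(4/8)(4/7) = 0.095238; P(data | box B) = (4/12)(3/11)(2/10)(8/9) = 0.016162.
Weighting by the prior gives 3/5 · 0.095238 = 0.057143, 2/5 · 0.016162 = 0.0064646; summing to 0.063608.
So P(box A | data) = (0.057143) / (0.063608) = 0.89837.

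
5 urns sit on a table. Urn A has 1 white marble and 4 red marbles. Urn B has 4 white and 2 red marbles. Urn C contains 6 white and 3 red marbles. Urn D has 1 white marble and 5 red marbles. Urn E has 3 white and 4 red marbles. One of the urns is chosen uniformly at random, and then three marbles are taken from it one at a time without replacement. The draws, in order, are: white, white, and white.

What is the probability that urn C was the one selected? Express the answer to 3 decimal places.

0.510

The likelihood of the observed sequence under each hypothesis: P(data | urn A) = (1/5)(0/4) = 0; P(data | urn B) = (4/6)(3/5)(2/4) = 1/5; P(data | urn C) = (6/9)(5/8)(4/7) = 5/21; P(data | urn D) = (1/6)(0/5) = 0; P(data | urn E) = (3/7)(2/6)(1/5) = 1/35.
Multiplying each by its prior: 1/5 · 0 = 0, 1/5 · 1/5 = 1/25, 1/5 · 5/21 = 1/21, 1/5 · 0 = 0, 1/5 · 1/35 = 1/175; these sum to 7/75.
By Bayes' rule, P(urn C | data) = (1/21) / (7/75) = 25/49.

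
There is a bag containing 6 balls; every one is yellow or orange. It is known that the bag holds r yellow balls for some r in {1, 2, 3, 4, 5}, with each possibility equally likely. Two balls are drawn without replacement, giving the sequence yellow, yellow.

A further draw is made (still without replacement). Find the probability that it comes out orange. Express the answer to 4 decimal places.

0.4375

Compute the likelihood of the observed sequence for each case: P(data | r = 1) = (1/6)(0/5) = 0; P(data | r = 2) = (2/6)(1/5) = 1/15; P(data | r = 3) = (3/6)(2/5) = 1/5; P(data | r = 4) = (4/6)(3/5) = 2/5; P(data | r = 5) = (5/6)(4/5) = 2/3.
Weighting by the prior gives 1/5 · 0 = 0, 1/5 · 1/15 = 1/75, 1/5 · 1/5 = 1/25, 1/5 · 2/5 = 2/25, 1/5 · 2/3 = 2/15; summing to 4/15.
Dividing through by the total gives posterior P(r = 1 | data) = 0, P(r = 2 | data) = 1/20, P(r = 3 | data) = 3/20, P(r = 4 | data) = 3/10, P(r = 5 | data) = 1/2.
Averaging over the posterior, P(orange next | data) = (1)(1/20) + (3/4)(3/20) + (1/2)(3/10) + (1/4)(1/2) = 7/16.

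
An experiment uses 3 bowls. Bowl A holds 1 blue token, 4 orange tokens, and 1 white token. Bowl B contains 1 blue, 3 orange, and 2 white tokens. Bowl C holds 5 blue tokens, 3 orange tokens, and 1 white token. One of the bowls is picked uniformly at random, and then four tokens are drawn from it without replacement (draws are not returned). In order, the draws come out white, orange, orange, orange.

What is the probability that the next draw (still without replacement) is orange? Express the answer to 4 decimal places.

0.3268

Compute the likelihood of the observed sequence for each case: P(data | bowl A) = (1/6)(4/5)(3/4)(2/3) = 0.066667; P(data | bowl B) = (2/6)(3/5)(2/4)(1/3) = 0.033333; P(data | bowl C) = (1/9)(3/8)(2/7)(1/6) = 0.0019841.
Weighting by the prior gives 1/3 · 0.066667 = 0.022222, 1/3 · 0.033333 = 0.011111, 1/3 · 0.0019841 = 0.00066138; with total 0.033995.
Dividing through by the total gives posterior P(bowl A | data) = 0.6537, P(bowl B | data) = 0.32685, P(bowl C | data) = 0.019455.
Averaging over the posterior, P(orange next | data) = (1/2)(0.6537) + (0)(0.32685) + (0)(0.019455) = 0.32685.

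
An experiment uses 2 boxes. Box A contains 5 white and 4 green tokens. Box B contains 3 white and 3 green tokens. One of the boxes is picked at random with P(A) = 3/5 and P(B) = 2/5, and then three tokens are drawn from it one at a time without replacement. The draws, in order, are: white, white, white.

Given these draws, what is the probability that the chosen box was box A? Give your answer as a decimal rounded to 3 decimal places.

0.781

The likelihood of the observed sequence under each hypothesis: P(data | box A) = (5/9)(4/8)(3/7) = 5/42; P(data | box B) = (3/6)(2/5)(1/4) = 1/20.
The prior-weighted likelihoods are 3/5 · 5/42 = 1/14, 2/5 · 1/20 = 1/50; these sum to 16/175.
By Bayes' rule, P(box A | data) = (1/14) / (16/175) = 25/32.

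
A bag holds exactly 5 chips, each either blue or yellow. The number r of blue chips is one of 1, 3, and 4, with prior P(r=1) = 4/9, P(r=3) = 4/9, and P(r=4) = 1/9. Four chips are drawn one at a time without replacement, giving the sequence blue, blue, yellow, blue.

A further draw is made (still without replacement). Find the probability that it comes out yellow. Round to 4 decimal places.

Compute the likelihood of the observed sequence for each case: P(data | r = 1) = (1/5)(0/4) = 0; P(data | r = 3) = (3/5)(2/4)(2/3)(1/2) = 1/10; P(data | r = 4) = (4/5)(3/4)(1/3)(2/2) = 1/5.
Weighting by the prior gives 4/9 · 0 = 0, 4/9 · 1/10 = 2/45, 1/9 · 1/5 = 1/45; with total 1/15.
Normalising, the posterior is P(r = 1 | data) = 0, P(r = 3 | data) = 2/3, P(r = 4 | data) = 1/3.
The predictive probability is P(yellow next | data) = (1)(2/3) + (0)(1/3) = 2/3.

0.6667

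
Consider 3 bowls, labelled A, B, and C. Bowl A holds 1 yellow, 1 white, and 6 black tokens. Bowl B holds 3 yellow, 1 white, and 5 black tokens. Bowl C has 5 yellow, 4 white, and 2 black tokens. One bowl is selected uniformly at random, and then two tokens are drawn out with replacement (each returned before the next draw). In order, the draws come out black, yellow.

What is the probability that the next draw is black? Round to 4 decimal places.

Under each hypothesis, the probability of the observed sequence is: P(data | bowl A) = (6/8)(1/8) = 0.09375; P(data | bowl B) = (5/9)(3/9) = 0.18519; P(data | bowl C) = (2/11)(5/11) = 0.082645.
The prior-weighted likelihoods are 1/3 · 0.09375 = 0.03125, 1/3 · 0.18519 = 0.061728, 1/3 · 0.082645 = 0.027548; these sum to 0.12053.
Dividing through by the total gives posterior P(bowl A | data) = 0.25928, P(bowl B | data) = 0.51216, P(bowl C | data) = 0.22857.
The predictive probability is P(black next | data) = (3/4)(0.25928) + (5/9)(0.51216) + (2/11)(0.22857) = 0.52055.

0.5205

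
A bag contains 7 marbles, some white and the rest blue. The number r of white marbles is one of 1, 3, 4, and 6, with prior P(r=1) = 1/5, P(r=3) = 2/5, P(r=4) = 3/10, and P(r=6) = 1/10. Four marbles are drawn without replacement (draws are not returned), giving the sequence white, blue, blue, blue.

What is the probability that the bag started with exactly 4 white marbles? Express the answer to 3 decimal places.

0.120

Under each hypothesis, the probability of the observed sequence is: P(data | r = 1) = (1/7)(6/6)(5/5)(4/4) = 1/7; P(data | r = 3) = (3/7)(4/6)(3/5)(2/4) = 3/35; P(data | r = 4) = (4/7)(3/6)(2/5)(1/4) = 1/35; P(data | r = 6) = (6/7)(1/6)(0/5) = 0.
The prior-weighted likelihoods are 1/5 · 1/7 = 1/35, 2/5 · 3/35 = 6/175, 3/10 · 1/35 = 3/350, 1/10 · 0 = 0; these sum to 1/14.
By Bayes' rule, P(r = 4 | data) = (3/350) / (1/14) = 3/25.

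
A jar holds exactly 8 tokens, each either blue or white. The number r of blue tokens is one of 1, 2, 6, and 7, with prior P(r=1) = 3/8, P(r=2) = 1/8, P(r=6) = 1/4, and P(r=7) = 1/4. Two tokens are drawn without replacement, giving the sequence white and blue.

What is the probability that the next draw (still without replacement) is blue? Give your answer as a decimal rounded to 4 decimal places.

0.5070

Under each hypothesis, the probability of the observed sequence is: P(data | r = 1) = (7/8)(1/7) = 1/8; P(data | r = 2) = (6/8)(2/7) = 3/14; P(data | r = 6) = (2/8)(6/7) = 3/14; P(data | r = 7) = (1/8)(7/7) = 1/8.
Weighting by the prior gives 3/8 · 1/8 = 3/64, 1/8 · 3/14 = 3/112, 1/4 · 3/14 = 3/56, 1/4 · 1/8 = 1/32; with total 71/448.
Dividing through by the total gives posterior P(r = 1 | data) = 21/71, P(r = 2 | data) = 12/71, P(r = 6 | data) = 24/71, P(r = 7 | data) = 14/71.
The predictive probability is P(blue next | data) = (0)(21/71) + (1/6)(12/71) + (5/6)(24/71) + (1)(14/71) = 36/71.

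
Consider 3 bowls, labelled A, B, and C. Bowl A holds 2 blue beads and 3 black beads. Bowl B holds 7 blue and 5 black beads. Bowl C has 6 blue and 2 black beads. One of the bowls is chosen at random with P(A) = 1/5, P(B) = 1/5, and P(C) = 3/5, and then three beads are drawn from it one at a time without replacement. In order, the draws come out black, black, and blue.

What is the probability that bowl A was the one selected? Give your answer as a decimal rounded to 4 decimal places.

For each hypothesis, P(data | H) works out to: P(data | bowl A) = (3/5)(2/4)(2/3) = 0.2; P(data | bowl B) = (5/12)(4/11)(7/10) = 0.10606; P(data | bowl C) = (2/8)(1/7)(6/6) = 0.035714.
The prior-weighted likelihoods are 1/5 · 0.2 = 0.04, 1/5 · 0.10606 = 0.021212, 3/5 · 0.035714 = 0.021429; with total 0.082641.
By Bayes' rule, P(bowl A | data) = (0.04) / (0.082641) = 0.48402.

0.4840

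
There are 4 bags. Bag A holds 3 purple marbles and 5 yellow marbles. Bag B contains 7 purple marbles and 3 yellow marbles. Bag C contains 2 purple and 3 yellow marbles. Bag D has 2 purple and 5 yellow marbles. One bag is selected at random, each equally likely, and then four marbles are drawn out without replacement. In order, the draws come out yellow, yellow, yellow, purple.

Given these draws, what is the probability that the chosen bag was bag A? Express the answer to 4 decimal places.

Under each hypothesis, the probability of the observed sequence is: P(data | bag A) = (5/8)(4/7)(3/6)(3/5) = 3/28; P(data | bag B) = (3/10)(2/9)(1/8)(7/7) = 1/120; P(data | bag C) = (3/5)(2/4)(1/3)(2/2) = 1/10; P(data | bag D) = (5/7)(4/6)(3/5)(2/4) = 1/7.
Weighting by the prior gives 1/4 · 3/28 = 3/112, 1/4 · 1/120 = 1/480, 1/4 · 1/10 = 1/40, 1/4 · 1/7 = 1/28; these sum to 43/480.
So P(bag A | data) = (3/112) / (43/480) = 90/301.

0.2990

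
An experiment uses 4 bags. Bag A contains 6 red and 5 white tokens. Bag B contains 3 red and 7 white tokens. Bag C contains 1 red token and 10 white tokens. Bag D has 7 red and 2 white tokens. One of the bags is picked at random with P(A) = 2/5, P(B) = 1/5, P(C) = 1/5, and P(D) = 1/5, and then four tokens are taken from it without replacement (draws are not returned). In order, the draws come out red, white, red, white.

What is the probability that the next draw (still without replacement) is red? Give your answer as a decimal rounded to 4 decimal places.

For each hypothesis, P(data | H) works out to: P(data | bag A) = (6/11)(5/10)(5/9)(4/8) = 0.075758; P(data | bag B) = (3/10)(7/9)(2/8)(6/7) = 0.05; P(data | bag C) = (1/11)(10/10)(0/9) = 0; P(data | bag D) = (7/9)(2/8)(6/7)(1/6) = 0.027778.
Multiplying each by its prior: 2/5 · 0.075758 = 0.030303, 1/5 · 0.05 = 0.01, 1/5 · 0 = 0, 1/5 · 0.027778 = 0.0055556; with total 0.045859.
The posterior is then P(bag A | data) = 0.66079, P(bag B | data) = 0.21806, P(bag C | data) = 0, P(bag D | data) = 0.12115.
The predictive probability is P(red next | data) = (4/7)(0.66079) + (1/6)(0.21806) + (1)(0.12115) = 0.53508.

0.5351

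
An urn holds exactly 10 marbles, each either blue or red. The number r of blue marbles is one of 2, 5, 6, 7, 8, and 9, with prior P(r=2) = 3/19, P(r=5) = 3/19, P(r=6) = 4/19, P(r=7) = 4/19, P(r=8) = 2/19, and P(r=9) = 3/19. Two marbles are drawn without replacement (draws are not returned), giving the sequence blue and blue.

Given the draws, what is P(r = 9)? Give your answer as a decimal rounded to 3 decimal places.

0.317

Under each hypothesis, the probability of the observed sequence is: P(data | r = 2) = (2/10)(1/9) = 1/45; P(data | r = 5) = (5/10)(4/9) = 2/9; P(data | r = 6) = (6/10)(5/9) = 1/3; P(data | r = 7) = (7/10)(6/9) = 7/15; P(data | r = 8) = (8/10)(7/9) = 28/45; P(data | r = 9) = (9/10)(8/9) = 4/5.
Weighting by the prior gives 3/19 · 1/45 = 1/285, 3/19 · 2/9 = 2/57, 4/19 · 1/3 = 4/57, 4/19 · 7/15 = 28/285, 2/19 · 28/45 = 56/855, 3/19 · 4/5 = 12/95; summing to 341/855.
Therefore the posterior P(r = 9 | data) = (12/95) / (341/855) = 108/341.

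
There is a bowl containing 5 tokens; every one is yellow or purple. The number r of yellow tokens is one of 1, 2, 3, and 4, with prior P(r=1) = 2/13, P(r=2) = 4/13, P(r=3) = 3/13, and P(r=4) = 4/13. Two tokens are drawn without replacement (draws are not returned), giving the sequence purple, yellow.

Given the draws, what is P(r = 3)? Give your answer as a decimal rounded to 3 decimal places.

Compute the likelihood of the observed sequence for each case: P(data | r = 1) = (4/5)(1/4) = 1/5; P(data | r = 2) = (3/5)(2/4) = 3/10; P(data | r = 3) = (2/5)(3/4) = 3/10; P(data | r = 4) = (1/5)(4/4) = 1/5.
The prior-weighted likelihoods are 2/13 · 1/5 = 2/65, 4/13 · 3/10 = 6/65, 3/13 · 3/10 = 9/130, 4/13 · 1/5 = 4/65; with total 33/130.
Hence P(r = 3 | data) = (9/130) / (33/130) = 3/11.

0.273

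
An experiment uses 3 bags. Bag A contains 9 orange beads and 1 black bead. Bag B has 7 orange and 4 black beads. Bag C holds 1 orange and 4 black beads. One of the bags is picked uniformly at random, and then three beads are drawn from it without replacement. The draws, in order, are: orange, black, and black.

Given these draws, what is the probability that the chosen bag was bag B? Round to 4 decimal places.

0.2979

The likelihood of the observed sequence under each hypothesis: P(data | bag A) = (9/10)(1/9)(0/8) = 0; P(data | bag B) = (7/11)(4/10)(3/9) = 14/165; P(data | bag C) = (1/5)(4/4)(3/3) = 1/5.
Multiplying each by its prior: 1/3 · 0 = 0, 1/3 · 14/165 = 14/495, 1/3 · 1/5 = 1/15; these sum to 47/495.
So P(bag B | data) = (14/495) / (47/495) = 14/47.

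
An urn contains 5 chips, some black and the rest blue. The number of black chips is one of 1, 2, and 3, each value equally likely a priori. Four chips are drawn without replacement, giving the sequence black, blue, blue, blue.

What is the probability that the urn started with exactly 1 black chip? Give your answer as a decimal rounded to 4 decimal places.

0.6667

Under each hypothesis, the probability of the observed sequence is: P(data | r = 1) = (1/5)(4/4)(3/3)(2/2) = 1/5; P(data | r = 2) = (2/5)(3/4)(2/3)(1/2) = 1/10; P(data | r = 3) = (3/5)(2/4)(1/3)(0/2) = 0.
The prior-weighted likelihoods are 1/3 · 1/5 = 1/15, 1/3 · 1/10 = 1/30, 1/3 · 0 = 0; with total 1/10.
Therefore the posterior P(r = 1 | data) = (1/15) / (1/10) = 2/3.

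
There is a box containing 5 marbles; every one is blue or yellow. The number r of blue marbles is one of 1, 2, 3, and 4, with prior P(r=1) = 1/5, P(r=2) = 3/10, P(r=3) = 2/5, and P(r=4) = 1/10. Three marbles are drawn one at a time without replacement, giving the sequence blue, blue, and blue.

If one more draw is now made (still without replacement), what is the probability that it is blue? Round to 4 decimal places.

The likelihood of the observed sequence under each hypothesis: P(data | r = 1) = (1/5)(0/4) = 0; P(data | r = 2) = (2/5)(1/4)(0/3) = 0; P(data | r = 3) = (3/5)(2/4)(1/3) = 1/10; P(data | r = 4) = (4/5)(3/4)(2/3) = 2/5.
The prior-weighted likelihoods are 1/5 · 0 = 0, 3/10 · 0 = 0, 2/5 · 1/10 = 1/25, 1/10 · 2/5 = 1/25; summing to 2/25.
Normalising, the posterior is P(r = 1 | data) = 0, P(r = 2 | data) = 0, P(r = 3 | data) = 1/2, P(r = 4 | data) = 1/2.
So P(blue next | data) = Σ P(blue next | H) P(H | data) = (0)(1/2) + (1/2)(1/2) = 1/4.

0.2500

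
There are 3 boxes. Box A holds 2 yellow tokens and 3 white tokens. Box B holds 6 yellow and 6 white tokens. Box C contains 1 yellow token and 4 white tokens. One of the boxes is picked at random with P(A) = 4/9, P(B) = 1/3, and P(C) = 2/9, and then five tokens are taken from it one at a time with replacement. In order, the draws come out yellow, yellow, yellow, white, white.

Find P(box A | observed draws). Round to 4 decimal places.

0.4698

The likelihood of the observed sequence under each hypothesis: P(data | box A) = (2/5)(2/5)(2/5)(3/5)(3/5) = 0.02304; P(data | box B) = (6/12)(6/12)(6/12)(6/12)(6/12) = 0.03125; P(data | box C) = (1/5)(1/5)(1/5)(4/5)(4/5) = 0.00512.
Weighting by the prior gives 4/9 · 0.02304 = 0.01024, 1/3 · 0.03125 = 0.010417, 2/9 · 0.00512 = 0.0011378; summing to 0.021794.
So P(box A | data) = (0.01024) / (0.021794) = 0.46984.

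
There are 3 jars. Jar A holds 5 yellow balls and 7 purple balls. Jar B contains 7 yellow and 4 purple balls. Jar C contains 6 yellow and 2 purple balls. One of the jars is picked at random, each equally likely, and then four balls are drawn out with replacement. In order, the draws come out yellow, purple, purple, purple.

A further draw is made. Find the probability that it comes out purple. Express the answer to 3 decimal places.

Under each hypothesis, the probability of the observed sequence is: P(data | jar A) = (5/12)(7/12)(7/12)(7/12) = 0.082706; P(data | jar B) = (7/11)(4/11)(4/11)(4/11) = 0.030599; P(data | jar C) = (6/8)(2/8)(2/8)(2/8) = 0.011719.
Multiplying each by its prior: 1/3 · 0.082706 = 0.027569, 1/3 · 0.030599 = 0.0102, 1/3 · 0.011719 = 0.0039062; with total 0.041675.
The posterior is then P(jar A | data) = 0.66152, P(jar B | data) = 0.24474, P(jar C | data) = 0.093732.
So P(purple next | data) = Σ P(purple next | H) P(H | data) = (7/12)(0.66152) + (4/11)(0.24474) + (1/4)(0.093732) = 0.49832.

0.498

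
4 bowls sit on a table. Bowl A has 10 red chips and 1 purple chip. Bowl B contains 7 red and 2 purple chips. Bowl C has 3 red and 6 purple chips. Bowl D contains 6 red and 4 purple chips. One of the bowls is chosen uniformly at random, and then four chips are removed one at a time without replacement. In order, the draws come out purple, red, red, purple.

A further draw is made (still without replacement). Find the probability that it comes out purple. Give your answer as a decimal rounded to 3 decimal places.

Compute the likelihood of the observed sequence for each case: P(data | bowl A) = (1/11)(10/10)(9/9)(0/8) = 0; P(data | bowl B) = (2/9)(7/8)(6/7)(1/6) = 1/36; P(data | bowl C) = (6/9)(3/8)(2/7)(5/6) = 5/84; P(data | bowl D) = (4/10)(6/9)(5/8)(3/7) = 1/14.
Multiplying each by its prior: 1/4 · 0 = 0, 1/4 · 1/36 = 1/144, 1/4 · 5/84 = 5/336, 1/4 · 1/14 = 1/56; summing to 5/126.
The posterior is then P(bowl A | data) = 0, P(bowl B | data) = 7/40, P(bowl C | data) = 3/8, P(bowl D | data) = 9/20.
The predictive probability is P(purple next | data) = (0)(7/40) + (4/5)(3/8) + (1/3)(9/20) = 9/20.

0.450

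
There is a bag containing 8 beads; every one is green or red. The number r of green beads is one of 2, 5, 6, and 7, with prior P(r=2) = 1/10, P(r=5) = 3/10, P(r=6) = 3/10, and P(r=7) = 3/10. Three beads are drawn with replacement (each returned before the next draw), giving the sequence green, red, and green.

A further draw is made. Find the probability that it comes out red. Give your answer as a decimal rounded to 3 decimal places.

0.286

The likelihood of the observed sequence under each hypothesis: P(data | r = 2) = (2/8)(6/8)(2/8) = 0.046875; P(data | r = 5) = (5/8)(3/8)(5/8) = 0.14648; P(data | r = 6) = (6/8)(2/8)(6/8) = 0.14062; P(data | r = 7) = (7/8)(1/8)(7/8) = 0.095703.
Multiplying each by its prior: 1/10 · 0.046875 = 0.0046875, 3/10 · 0.14648 = 0.043945, 3/10 · 0.14062 = 0.042188, 3/10 · 0.095703 = 0.028711; with total 0.11953.
The posterior is then P(r = 2 | data) = 0.039216, P(r = 5 | data) = 0.36765, P(r = 6 | data) = 0.35294, P(r = 7 | data) = 0.2402.
The predictive probability is P(red next | data) = (3/4)(0.039216) + (3/8)(0.36765) + (1/4)(0.35294) + (1/8)(0.2402) = 0.28554.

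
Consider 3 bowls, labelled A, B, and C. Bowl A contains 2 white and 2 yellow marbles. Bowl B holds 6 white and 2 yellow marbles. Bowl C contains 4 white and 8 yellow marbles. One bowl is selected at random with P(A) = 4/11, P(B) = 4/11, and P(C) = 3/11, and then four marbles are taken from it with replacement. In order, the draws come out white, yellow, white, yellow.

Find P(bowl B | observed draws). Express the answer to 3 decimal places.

Under each hypothesis, the probability of the observed sequence is: P(data | bowl A) = (2/4)(2/4)(2/4)(2/4) = 0.0625; P(data | bowl B) = (6/8)(2/8)(6/8)(2/8) = 0.035156; P(data | bowl C) = (4/12)(8/12)(4/12)(8/12) = 0.049383.
The prior-weighted likelihoods are 4/11 · 0.0625 = 0.022727, 4/11 · 0.035156 = 0.012784, 3/11 · 0.049383 = 0.013468; with total 0.048979.
Therefore the posterior P(bowl B | data) = (0.012784) / (0.048979) = 0.26101.

0.261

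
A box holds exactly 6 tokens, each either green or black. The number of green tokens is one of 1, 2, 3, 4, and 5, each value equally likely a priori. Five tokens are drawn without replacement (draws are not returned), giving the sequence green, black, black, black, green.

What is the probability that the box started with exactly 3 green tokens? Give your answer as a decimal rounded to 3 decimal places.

Compute the likelihood of the observed sequence for each case: P(data | r = 1) = (1/6)(5/5)(4/4)(3/3)(0/2) = 0; P(data | r = 2) = (2/6)(4/5)(3/4)(2/3)(1/2) = 1/15; P(data | r = 3) = (3/6)(3/5)(2/4)(1/3)(2/2) = 1/20; P(data | r = 4) = (4/6)(2/5)(1/4)(0/3) = 0; P(data | r = 5) = (5/6)(1/5)(0/4) = 0.
Multiplying each by its prior: 1/5 · 0 = 0, 1/5 · 1/15 = 1/75, 1/5 · 1/20 = 1/100, 1/5 · 0 = 0, 1/5 · 0 = 0; summing to 7/300.
Therefore the posterior P(r = 3 | data) = (1/100) / (7/300) = 3/7.

0.429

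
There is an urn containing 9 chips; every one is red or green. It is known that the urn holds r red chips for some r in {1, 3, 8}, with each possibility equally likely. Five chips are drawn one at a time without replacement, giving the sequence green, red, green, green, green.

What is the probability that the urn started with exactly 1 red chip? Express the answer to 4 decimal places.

0.6087

Under each hypothesis, the probability of the observed sequence is: P(data | r = 1) = (8/9)(1/8)(7/7)(6/6)(5/5) = 1/9; P(data | r = 3) = (6/9)(3/8)(5/7)(4/6)(3/5) = 1/14; P(data | r = 8) = (1/9)(8/8)(0/7) = 0.
Multiplying each by its prior: 1/3 · 1/9 = 1/27, 1/3 · 1/14 = 1/42, 1/3 · 0 = 0; with total 23/378.
Hence P(r = 1 | data) = (1/27) / (23/378) = 14/23.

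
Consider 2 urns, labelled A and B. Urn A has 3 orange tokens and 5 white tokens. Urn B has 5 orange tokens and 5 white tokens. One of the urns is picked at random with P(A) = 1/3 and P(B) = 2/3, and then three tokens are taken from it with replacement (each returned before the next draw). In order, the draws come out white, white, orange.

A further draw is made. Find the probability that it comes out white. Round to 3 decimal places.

0.546

Compute the likelihood of the observed sequence for each case: P(data | urn A) = (5/8)(5/8)(3/8) = 0.14648; P(data | urn B) = (5/10)(5/10)(5/10) = 0.125.
Multiplying each by its prior: 1/3 · 0.14648 = 0.048828, 2/3 · 0.125 = 0.083333; summing to 0.13216.
Dividing through by the total gives posterior P(urn A | data) = 0.36946, P(urn B | data) = 0.63054.
So P(white next | data) = Σ P(white next | H) P(H | data) = (5/8)(0.36946) + (1/2)(0.63054) = 0.54618.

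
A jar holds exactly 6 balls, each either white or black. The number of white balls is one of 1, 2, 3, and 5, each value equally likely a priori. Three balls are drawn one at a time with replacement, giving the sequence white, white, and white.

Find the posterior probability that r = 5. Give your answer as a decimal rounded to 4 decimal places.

0.7764

The likelihood of the observed sequence under each hypothesis: P(data | r = 1) = (1/6)(1/6)(1/6) = 1/216; P(data | r = 2) = (2/6)(2/6)(2/6) = 1/27; P(data | r = 3) = (3/6)(3/6)(3/6) = 1/8; P(data | r = 5) = (5/6)(5/6)(5/6) = 125/216.
Multiplying each by its prior: 1/4 · 1/216 = 1/864, 1/4 · 1/27 = 1/108, 1/4 · 1/8 = 1/32, 1/4 · 125/216 = 125/864; these sum to 161/864.
By Bayes' rule, P(r = 5 | data) = (125/864) / (161/864) = 125/161.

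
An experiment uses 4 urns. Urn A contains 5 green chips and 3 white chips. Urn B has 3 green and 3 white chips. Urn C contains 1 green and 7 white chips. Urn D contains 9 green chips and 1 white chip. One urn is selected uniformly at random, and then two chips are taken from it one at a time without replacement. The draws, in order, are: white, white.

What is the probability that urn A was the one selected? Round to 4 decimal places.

Compute the likelihood of the observed sequence for each case: P(data | urn A) = (3/8)(2/7) = 3/28; P(data | urn B) = (3/6)(2/5) = 1/5; P(data | urn C) = (7/8)(6/7) = 3/4; P(data | urn D) = (1/10)(0/9) = 0.
Weighting by the prior gives 1/4 · 3/28 = 3/112, 1/4 · 1/5 = 1/20, 1/4 · 3/4 = 3/16, 1/4 · 0 = 0; with total 37/140.
Therefore the posterior P(urn A | data) = (3/112) / (37/140) = 15/148.

0.1014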